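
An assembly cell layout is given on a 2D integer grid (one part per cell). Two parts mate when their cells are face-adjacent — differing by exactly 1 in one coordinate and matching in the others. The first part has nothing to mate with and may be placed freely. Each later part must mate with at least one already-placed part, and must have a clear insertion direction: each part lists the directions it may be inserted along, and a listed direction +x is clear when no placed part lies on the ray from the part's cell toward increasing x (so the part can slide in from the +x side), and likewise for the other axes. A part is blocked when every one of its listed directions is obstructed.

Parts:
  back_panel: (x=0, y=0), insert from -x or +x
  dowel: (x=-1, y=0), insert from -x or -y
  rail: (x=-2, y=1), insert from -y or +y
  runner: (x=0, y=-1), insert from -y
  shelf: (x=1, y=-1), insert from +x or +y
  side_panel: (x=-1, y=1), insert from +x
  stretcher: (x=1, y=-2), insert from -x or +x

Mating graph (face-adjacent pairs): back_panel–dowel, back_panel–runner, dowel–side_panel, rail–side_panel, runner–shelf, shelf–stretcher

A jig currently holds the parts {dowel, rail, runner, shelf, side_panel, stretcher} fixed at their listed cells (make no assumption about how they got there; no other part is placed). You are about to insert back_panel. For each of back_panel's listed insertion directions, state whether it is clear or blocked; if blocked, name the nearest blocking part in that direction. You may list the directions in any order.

-x: nearest on ray is dowel@(-1, 0) ⇒ blocked
+x: ray from back_panel(0, 0) has no placed part ⇒ clear

+x: clear; -x: blocked by dowel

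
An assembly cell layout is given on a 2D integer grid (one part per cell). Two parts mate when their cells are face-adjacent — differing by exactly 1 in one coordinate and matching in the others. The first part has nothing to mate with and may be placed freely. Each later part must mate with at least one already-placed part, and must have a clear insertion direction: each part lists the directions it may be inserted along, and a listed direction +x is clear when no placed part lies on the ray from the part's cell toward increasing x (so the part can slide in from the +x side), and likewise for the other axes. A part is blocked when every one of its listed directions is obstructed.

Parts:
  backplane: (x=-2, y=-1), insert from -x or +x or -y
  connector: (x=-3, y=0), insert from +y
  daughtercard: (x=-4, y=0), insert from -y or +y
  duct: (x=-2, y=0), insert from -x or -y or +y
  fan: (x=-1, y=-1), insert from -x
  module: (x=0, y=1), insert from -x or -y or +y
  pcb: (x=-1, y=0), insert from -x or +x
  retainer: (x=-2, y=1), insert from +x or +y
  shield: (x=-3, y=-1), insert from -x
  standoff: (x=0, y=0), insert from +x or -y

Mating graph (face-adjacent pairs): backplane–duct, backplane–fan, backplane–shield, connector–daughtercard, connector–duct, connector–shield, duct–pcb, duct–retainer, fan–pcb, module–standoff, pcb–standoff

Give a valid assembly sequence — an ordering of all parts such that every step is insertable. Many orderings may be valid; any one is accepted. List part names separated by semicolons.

module; standoff; pcb; fan; backplane; duct; connector; daughtercard; retainer; shield

1. module@(0, 1) [-x clear] — {module}
2. standoff@(0, 0) [+x clear] — {module, standoff}
3. pcb@(-1, 0) [-x clear] — {module, pcb, standoff}
4. fan@(-1, -1) [-x clear] — {fan, module, pcb, standoff}
5. backplane@(-2, -1) [-x clear] — {backplane, fan, module, pcb, standoff}
6. duct@(-2, 0) [-x clear] — {backplane, duct, fan, module, pcb, standoff}
7. connector@(-3, 0) [+y clear] — {backplane, connector, duct, fan, module, pcb, standoff}
8. daughtercard@(-4, 0) [-y clear] — {backplane, connector, daughtercard, duct, fan, module, pcb, standoff}
9. retainer@(-2, 1) [+y clear] — {backplane, connector, daughtercard, duct, fan, module, pcb, retainer, standoff}
10. shield@(-3, -1) [-x clear] — {backplane, connector, daughtercard, duct, fan, module, pcb, retainer, shield, standoff}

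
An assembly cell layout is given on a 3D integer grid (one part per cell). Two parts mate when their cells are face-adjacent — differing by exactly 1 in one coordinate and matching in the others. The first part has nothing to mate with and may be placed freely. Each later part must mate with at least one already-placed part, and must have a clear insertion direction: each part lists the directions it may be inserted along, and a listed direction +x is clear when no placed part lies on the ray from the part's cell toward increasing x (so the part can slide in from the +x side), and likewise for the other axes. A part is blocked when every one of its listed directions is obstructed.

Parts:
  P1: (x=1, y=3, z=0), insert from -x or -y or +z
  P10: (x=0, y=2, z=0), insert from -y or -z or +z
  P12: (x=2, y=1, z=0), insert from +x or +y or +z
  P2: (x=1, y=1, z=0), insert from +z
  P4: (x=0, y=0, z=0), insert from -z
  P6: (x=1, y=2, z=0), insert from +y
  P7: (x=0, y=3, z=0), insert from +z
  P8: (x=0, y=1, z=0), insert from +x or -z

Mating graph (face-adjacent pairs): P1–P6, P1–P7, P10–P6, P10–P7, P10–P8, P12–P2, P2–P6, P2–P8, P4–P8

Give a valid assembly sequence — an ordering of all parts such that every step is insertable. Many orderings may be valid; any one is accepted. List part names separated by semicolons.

1. P12@(2, 1, 0) [+x clear] — {P12}
2. P2@(1, 1, 0) [+z clear] — {P12, P2}
3. P6@(1, 2, 0) [+y clear] — {P12, P2, P6}
4. P1@(1, 3, 0) [-x clear] — {P1, P12, P2, P6}
5. P7@(0, 3, 0) [+z clear] — {P1, P12, P2, P6, P7}
6. P8@(0, 1, 0) [-z clear] — {P1, P12, P2, P6, P7, P8}
7. P4@(0, 0, 0) [-z clear] — {P1, P12, P2, P4, P6, P7, P8}
8. P10@(0, 2, 0) [-z clear] — {P1, P10, P12, P2, P4, P6, P7, P8}

P12; P2; P6; P1; P7; P8; P4; P10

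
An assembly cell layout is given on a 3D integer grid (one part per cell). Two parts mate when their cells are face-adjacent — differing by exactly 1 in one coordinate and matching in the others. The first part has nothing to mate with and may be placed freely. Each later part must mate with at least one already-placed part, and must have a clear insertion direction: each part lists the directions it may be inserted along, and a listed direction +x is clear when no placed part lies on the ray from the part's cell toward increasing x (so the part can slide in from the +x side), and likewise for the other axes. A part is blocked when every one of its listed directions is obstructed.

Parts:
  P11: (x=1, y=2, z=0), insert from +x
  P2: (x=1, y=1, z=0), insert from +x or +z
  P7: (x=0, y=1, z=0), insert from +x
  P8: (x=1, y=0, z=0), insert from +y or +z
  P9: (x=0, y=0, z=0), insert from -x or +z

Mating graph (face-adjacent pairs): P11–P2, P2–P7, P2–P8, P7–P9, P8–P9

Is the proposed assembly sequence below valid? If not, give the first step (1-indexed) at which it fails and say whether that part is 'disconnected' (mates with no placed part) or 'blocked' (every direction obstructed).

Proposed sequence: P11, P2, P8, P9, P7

1. P11@(1, 2, 0) [+x clear] — {P11}
2. P2@(1, 1, 0) [+x clear] — {P11, P2}
3. P8@(1, 0, 0) [+z clear] — {P11, P2, P8}
4. P9@(0, 0, 0) [-x clear] — {P11, P2, P8, P9}
5. P7@(0, 1, 0) — +x all obstructed ⇒ blocked

Invalid at step 5 (blocked)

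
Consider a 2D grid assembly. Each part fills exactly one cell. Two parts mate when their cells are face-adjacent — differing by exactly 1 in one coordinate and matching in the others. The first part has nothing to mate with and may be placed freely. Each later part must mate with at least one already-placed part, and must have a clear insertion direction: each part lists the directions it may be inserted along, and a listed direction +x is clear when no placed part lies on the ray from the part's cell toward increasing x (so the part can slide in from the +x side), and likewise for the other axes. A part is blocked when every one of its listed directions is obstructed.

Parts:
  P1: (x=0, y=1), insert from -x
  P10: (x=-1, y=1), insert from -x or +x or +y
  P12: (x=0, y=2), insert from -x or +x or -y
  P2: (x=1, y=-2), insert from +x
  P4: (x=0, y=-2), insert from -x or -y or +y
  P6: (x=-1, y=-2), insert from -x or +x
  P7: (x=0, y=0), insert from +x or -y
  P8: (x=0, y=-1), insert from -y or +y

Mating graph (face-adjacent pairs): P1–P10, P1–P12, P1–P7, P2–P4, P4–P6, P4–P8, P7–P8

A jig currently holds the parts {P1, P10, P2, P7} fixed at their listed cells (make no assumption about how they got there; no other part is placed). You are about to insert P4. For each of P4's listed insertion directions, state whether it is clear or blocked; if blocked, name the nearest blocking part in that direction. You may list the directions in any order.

+y: blocked by P7; -x: clear; -y: clear

-x: ray from P4(0, -2) has no placed part ⇒ clear
-y: ray from P4(0, -2) has no placed part ⇒ clear
+y: nearest on ray is P7@(0, 0) ⇒ blocked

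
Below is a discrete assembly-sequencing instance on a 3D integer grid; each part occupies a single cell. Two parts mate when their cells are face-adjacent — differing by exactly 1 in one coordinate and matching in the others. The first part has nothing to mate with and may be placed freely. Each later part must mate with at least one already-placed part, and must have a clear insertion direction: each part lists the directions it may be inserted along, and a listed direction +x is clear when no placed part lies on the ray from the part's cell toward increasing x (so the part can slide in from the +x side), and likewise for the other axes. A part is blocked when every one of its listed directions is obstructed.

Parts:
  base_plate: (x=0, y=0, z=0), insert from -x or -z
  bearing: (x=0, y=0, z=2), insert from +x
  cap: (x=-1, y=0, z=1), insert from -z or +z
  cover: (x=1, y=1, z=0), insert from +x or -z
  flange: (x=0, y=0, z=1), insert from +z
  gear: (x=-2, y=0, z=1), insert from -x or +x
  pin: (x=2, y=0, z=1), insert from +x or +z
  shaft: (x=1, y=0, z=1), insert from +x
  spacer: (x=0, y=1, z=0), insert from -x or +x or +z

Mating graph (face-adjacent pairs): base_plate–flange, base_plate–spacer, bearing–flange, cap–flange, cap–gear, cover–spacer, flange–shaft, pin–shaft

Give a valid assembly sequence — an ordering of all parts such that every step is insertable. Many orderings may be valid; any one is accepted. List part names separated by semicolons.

1. cover@(1, 1, 0) [+x clear] — {cover}
2. spacer@(0, 1, 0) [-x clear] — {cover, spacer}
3. base_plate@(0, 0, 0) [-x clear] — {base_plate, cover, spacer}
4. flange@(0, 0, 1) [+z clear] — {base_plate, cover, flange, spacer}
5. shaft@(1, 0, 1) [+x clear] — {base_plate, cover, flange, shaft, spacer}
6. pin@(2, 0, 1) [+x clear] — {base_plate, cover, flange, pin, shaft, spacer}
7. bearing@(0, 0, 2) [+x clear] — {base_plate, bearing, cover, flange, pin, shaft, spacer}
8. cap@(-1, 0, 1) [-z clear] — {base_plate, bearing, cap, cover, flange, pin, shaft, spacer}
9. gear@(-2, 0, 1) [-x clear] — {base_plate, bearing, cap, cover, flange, gear, pin, shaft, spacer}

cover; spacer; base_plate; flange; shaft; pin; bearing; cap; gear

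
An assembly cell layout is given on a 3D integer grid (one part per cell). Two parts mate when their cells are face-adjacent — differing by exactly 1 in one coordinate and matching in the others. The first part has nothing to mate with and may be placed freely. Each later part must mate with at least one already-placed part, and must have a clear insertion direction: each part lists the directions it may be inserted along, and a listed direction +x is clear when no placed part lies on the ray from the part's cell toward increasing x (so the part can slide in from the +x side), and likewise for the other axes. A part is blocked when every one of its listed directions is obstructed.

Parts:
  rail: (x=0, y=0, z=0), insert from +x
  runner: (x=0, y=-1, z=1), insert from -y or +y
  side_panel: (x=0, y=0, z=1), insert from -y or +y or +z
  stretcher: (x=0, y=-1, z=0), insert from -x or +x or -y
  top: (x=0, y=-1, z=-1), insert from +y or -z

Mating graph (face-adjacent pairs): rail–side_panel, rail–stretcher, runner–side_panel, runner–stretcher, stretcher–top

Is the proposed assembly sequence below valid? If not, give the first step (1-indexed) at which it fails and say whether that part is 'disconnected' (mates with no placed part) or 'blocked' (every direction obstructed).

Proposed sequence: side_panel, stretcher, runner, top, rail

1. side_panel@(0, 0, 1) [-y clear] — {side_panel}
2. stretcher@(0, -1, 0) — no placed neighbour ⇒ disconnected

Invalid at step 2 (disconnected)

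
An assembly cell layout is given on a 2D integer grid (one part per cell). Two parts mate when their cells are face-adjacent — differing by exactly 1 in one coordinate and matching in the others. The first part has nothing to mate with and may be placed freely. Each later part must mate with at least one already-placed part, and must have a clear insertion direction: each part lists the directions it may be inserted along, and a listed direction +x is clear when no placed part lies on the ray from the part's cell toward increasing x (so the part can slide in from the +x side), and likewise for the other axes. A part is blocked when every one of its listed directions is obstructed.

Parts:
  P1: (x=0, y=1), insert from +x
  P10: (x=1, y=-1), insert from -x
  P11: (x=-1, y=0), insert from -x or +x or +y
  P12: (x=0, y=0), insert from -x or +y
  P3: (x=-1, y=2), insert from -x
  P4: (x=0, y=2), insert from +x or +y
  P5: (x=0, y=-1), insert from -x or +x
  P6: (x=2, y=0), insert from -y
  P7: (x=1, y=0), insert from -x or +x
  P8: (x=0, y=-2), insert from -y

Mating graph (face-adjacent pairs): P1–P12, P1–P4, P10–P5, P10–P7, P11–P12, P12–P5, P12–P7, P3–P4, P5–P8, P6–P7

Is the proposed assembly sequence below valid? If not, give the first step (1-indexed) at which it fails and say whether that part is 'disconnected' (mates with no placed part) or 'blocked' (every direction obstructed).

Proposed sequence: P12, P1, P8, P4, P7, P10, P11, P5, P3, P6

1. P12@(0, 0) [-x clear] — {P12}
2. P1@(0, 1) [+x clear] — {P1, P12}
3. P8@(0, -2) — no placed neighbour ⇒ disconnected

Invalid at step 3 (disconnected)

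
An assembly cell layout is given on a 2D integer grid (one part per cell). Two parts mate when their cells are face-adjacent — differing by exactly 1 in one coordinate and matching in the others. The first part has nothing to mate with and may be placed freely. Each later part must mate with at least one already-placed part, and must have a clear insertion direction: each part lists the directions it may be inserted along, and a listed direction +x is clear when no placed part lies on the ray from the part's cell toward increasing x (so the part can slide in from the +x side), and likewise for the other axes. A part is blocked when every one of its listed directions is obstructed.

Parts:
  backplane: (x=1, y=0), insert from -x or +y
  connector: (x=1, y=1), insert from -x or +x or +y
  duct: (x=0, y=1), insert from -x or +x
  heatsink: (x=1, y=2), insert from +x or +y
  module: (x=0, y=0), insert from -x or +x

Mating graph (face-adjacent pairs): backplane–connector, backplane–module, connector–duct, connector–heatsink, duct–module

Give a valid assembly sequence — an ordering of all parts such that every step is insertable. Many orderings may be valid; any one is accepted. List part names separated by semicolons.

connector; backplane; duct; heatsink; module

1. connector@(1, 1) [-x clear] — {connector}
2. backplane@(1, 0) [-x clear] — {backplane, connector}
3. duct@(0, 1) [-x clear] — {backplane, connector, duct}
4. heatsink@(1, 2) [+x clear] — {backplane, connector, duct, heatsink}
5. module@(0, 0) [-x clear] — {backplane, connector, duct, heatsink, module}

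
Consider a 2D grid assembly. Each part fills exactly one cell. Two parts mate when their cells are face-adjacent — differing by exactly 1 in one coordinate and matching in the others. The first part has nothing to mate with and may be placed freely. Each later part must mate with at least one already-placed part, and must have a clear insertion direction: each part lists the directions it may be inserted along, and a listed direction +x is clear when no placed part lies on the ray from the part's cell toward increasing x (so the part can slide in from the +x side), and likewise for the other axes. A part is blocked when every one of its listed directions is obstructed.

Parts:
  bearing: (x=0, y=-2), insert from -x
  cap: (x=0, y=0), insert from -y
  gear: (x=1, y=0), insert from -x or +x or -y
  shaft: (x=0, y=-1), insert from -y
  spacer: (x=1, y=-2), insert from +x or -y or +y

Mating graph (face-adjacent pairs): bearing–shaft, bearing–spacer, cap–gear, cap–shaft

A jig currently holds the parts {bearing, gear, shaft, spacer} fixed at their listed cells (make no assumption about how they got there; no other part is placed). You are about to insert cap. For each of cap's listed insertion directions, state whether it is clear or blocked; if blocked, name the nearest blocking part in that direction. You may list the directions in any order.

-y: nearest on ray is shaft@(0, -1) ⇒ blocked

-y: blocked by shaft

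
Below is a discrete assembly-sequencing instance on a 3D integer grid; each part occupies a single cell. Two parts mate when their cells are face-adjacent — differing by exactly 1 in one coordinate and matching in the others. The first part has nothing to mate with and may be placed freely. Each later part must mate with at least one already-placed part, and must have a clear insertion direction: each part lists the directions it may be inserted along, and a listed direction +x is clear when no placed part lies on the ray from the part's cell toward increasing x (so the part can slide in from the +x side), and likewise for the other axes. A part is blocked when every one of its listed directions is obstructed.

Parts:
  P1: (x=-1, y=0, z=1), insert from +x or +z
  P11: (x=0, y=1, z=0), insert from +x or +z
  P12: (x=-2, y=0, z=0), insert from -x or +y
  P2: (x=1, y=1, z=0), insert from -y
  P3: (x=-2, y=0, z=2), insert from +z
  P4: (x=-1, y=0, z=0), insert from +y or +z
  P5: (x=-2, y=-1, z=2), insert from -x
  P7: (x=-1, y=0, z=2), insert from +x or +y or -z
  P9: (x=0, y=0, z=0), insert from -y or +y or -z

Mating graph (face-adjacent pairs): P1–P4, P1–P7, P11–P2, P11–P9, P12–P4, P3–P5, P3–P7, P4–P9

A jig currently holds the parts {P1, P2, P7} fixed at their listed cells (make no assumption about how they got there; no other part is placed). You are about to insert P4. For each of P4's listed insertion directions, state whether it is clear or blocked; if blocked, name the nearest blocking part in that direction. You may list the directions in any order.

+y: ray from P4(-1, 0, 0) has no placed part ⇒ clear
+z: nearest on ray is P1@(-1, 0, 1) ⇒ blocked

+y: clear; +z: blocked by P1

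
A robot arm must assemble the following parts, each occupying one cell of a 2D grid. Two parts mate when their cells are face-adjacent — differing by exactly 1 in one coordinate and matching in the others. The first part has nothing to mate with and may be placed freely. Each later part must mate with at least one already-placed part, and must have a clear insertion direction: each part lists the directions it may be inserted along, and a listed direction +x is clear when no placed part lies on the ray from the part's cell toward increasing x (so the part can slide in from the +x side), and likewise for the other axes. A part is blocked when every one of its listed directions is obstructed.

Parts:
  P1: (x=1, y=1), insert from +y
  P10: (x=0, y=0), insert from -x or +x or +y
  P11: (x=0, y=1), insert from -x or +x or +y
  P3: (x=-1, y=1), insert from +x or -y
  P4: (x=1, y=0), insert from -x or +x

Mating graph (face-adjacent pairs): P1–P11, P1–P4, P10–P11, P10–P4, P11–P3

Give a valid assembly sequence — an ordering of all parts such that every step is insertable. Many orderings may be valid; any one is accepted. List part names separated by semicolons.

1. P3@(-1, 1) [+x clear] — {P3}
2. P11@(0, 1) [+x clear] — {P11, P3}
3. P1@(1, 1) [+y clear] — {P1, P11, P3}
4. P10@(0, 0) [-x clear] — {P1, P10, P11, P3}
5. P4@(1, 0) [+x clear] — {P1, P10, P11, P3, P4}

P3; P11; P1; P10; P4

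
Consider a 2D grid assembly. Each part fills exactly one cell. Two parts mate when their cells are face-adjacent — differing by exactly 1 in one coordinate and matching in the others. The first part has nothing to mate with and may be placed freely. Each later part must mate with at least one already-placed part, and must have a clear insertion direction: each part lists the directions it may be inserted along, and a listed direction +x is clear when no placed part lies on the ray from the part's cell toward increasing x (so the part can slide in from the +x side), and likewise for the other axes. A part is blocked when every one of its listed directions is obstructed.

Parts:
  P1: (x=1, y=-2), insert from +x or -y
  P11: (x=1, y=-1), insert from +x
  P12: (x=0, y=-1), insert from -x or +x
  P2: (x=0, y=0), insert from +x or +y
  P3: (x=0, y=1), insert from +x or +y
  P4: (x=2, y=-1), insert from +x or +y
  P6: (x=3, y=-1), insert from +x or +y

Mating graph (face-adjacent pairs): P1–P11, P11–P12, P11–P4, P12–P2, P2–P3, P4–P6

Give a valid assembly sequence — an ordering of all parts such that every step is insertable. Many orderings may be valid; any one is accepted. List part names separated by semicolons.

P1; P11; P12; P2; P3; P4; P6

1. P1@(1, -2) [+x clear] — {P1}
2. P11@(1, -1) [+x clear] — {P1, P11}
3. P12@(0, -1) [-x clear] — {P1, P11, P12}
4. P2@(0, 0) [+x clear] — {P1, P11, P12, P2}
5. P3@(0, 1) [+x clear] — {P1, P11, P12, P2, P3}
6. P4@(2, -1) [+x clear] — {P1, P11, P12, P2, P3, P4}
7. P6@(3, -1) [+x clear] — {P1, P11, P12, P2, P3, P4, P6}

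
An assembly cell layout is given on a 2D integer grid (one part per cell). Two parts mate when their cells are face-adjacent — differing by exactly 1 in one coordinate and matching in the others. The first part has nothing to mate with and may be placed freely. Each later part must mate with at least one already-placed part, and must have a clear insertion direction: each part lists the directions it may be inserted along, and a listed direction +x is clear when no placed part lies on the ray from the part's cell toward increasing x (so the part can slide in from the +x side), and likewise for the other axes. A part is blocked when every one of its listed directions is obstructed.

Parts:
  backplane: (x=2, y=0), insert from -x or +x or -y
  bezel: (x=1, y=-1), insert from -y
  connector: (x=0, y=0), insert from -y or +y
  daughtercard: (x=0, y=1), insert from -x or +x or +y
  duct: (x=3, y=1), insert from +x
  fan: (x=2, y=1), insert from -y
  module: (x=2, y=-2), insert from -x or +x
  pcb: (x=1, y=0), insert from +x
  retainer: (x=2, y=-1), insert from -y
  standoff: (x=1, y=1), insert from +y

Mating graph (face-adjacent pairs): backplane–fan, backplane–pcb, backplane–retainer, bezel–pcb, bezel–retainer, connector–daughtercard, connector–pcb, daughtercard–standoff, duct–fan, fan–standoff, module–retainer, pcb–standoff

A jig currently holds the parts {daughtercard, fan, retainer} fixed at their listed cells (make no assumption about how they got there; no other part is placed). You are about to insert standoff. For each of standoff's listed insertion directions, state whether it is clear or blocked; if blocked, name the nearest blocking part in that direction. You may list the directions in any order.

+y: clear

+y: ray from standoff(1, 1) has no placed part ⇒ clear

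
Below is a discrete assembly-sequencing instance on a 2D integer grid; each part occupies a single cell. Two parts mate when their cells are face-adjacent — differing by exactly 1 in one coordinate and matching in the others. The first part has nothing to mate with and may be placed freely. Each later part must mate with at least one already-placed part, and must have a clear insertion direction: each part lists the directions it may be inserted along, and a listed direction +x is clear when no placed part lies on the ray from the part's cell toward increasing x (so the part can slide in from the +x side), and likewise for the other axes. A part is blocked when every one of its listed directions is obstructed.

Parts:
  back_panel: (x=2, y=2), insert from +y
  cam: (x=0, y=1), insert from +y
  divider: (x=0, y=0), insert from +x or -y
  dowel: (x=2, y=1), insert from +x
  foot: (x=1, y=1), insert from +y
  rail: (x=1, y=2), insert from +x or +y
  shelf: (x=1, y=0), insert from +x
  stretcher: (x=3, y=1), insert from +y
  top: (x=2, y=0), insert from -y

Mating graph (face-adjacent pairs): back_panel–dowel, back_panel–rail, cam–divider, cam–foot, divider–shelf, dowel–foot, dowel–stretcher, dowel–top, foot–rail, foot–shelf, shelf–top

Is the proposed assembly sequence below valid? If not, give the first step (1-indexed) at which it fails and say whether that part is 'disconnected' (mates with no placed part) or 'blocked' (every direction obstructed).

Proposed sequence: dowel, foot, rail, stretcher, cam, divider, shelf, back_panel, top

1. dowel@(2, 1) [+x clear] — {dowel}
2. foot@(1, 1) [+y clear] — {dowel, foot}
3. rail@(1, 2) [+x clear] — {dowel, foot, rail}
4. stretcher@(3, 1) [+y clear] — {dowel, foot, rail, stretcher}
5. cam@(0, 1) [+y clear] — {cam, dowel, foot, rail, stretcher}
6. divider@(0, 0) [+x clear] — {cam, divider, dowel, foot, rail, stretcher}
7. shelf@(1, 0) [+x clear] — {cam, divider, dowel, foot, rail, shelf, stretcher}
8. back_panel@(2, 2) [+y clear] — {back_panel, cam, divider, dowel, foot, rail, shelf, stretcher}
9. top@(2, 0) [-y clear] — {back_panel, cam, divider, dowel, foot, rail, shelf, stretcher, top}

Valid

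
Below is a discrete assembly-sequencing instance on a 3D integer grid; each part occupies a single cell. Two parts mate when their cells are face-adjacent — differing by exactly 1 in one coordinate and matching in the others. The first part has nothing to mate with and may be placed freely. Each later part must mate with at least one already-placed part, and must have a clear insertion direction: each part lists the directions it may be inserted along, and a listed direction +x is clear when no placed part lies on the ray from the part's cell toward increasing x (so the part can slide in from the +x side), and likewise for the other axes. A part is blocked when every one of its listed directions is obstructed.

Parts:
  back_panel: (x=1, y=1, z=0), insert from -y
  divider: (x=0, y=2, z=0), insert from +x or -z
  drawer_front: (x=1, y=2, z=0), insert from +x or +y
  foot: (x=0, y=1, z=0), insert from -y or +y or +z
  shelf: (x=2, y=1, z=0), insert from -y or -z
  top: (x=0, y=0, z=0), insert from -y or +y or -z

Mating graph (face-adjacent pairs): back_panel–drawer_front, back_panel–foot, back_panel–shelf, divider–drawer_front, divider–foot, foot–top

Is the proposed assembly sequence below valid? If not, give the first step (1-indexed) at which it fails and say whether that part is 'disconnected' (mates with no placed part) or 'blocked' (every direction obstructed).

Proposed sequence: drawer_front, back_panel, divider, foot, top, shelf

1. drawer_front@(1, 2, 0) [+x clear] — {drawer_front}
2. back_panel@(1, 1, 0) [-y clear] — {back_panel, drawer_front}
3. divider@(0, 2, 0) [-z clear] — {back_panel, divider, drawer_front}
4. foot@(0, 1, 0) [-y clear] — {back_panel, divider, drawer_front, foot}
5. top@(0, 0, 0) [-y clear] — {back_panel, divider, drawer_front, foot, top}
6. shelf@(2, 1, 0) [-y clear] — {back_panel, divider, drawer_front, foot, shelf, top}

Valid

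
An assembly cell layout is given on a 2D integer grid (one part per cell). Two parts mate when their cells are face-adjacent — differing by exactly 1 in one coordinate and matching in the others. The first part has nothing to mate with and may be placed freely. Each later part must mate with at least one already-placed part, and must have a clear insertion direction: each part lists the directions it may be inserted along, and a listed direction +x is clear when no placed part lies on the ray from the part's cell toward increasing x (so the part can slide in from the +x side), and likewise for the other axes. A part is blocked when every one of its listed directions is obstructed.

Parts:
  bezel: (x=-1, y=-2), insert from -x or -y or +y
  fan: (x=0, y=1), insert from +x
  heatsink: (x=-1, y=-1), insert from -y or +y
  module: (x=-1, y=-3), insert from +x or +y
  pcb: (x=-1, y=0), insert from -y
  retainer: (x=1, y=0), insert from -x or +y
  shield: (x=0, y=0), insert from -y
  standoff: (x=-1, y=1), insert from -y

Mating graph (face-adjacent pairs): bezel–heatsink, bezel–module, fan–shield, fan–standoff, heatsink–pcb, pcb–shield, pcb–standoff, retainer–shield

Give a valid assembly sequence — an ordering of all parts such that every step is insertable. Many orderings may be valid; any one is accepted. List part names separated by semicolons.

1. retainer@(1, 0) [-x clear] — {retainer}
2. shield@(0, 0) [-y clear] — {retainer, shield}
3. fan@(0, 1) [+x clear] — {fan, retainer, shield}
4. standoff@(-1, 1) [-y clear] — {fan, retainer, shield, standoff}
5. pcb@(-1, 0) [-y clear] — {fan, pcb, retainer, shield, standoff}
6. heatsink@(-1, -1) [-y clear] — {fan, heatsink, pcb, retainer, shield, standoff}
7. bezel@(-1, -2) [-x clear] — {bezel, fan, heatsink, pcb, retainer, shield, standoff}
8. module@(-1, -3) [+x clear] — {bezel, fan, heatsink, module, pcb, retainer, shield, standoff}

retainer; shield; fan; standoff; pcb; heatsink; bezel; module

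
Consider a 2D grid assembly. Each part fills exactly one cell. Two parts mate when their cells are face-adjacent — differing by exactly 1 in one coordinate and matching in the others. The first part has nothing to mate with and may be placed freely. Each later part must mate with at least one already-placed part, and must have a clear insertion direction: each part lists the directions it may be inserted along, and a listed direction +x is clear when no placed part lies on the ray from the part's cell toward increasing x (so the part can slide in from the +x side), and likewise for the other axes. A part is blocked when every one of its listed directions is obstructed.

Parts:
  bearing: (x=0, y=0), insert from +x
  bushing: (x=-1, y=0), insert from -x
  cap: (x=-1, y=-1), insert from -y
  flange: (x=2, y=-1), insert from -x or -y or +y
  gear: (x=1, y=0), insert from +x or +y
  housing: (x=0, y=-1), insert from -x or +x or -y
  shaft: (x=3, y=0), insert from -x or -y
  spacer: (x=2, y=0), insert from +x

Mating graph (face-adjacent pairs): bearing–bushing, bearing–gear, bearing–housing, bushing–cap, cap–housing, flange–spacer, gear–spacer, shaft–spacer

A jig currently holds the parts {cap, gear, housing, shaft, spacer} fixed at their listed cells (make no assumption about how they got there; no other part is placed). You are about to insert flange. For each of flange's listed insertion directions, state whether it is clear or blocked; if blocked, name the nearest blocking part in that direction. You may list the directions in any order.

+y: blocked by spacer; -x: blocked by housing; -y: clear

-x: nearest on ray is housing@(0, -1) ⇒ blocked
-y: ray from flange(2, -1) has no placed part ⇒ clear
+y: nearest on ray is spacer@(2, 0) ⇒ blocked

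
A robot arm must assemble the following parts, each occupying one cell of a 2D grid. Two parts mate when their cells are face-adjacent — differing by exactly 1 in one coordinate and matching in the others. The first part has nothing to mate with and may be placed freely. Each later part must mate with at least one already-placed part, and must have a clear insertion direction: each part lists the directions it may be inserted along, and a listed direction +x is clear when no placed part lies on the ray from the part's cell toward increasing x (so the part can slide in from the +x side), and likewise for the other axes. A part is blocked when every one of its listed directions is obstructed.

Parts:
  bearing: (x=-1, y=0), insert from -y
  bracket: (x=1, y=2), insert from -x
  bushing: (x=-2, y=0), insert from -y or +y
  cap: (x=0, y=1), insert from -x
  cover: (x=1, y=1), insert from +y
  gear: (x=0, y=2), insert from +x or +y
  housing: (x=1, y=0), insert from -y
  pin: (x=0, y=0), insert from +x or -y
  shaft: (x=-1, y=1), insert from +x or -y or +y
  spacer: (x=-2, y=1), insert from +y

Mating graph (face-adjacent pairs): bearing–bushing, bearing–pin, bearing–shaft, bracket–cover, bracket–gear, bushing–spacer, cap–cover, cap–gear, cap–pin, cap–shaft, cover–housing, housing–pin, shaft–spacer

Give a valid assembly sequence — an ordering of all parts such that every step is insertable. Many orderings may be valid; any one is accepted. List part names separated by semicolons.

1. cap@(0, 1) [-x clear] — {cap}
2. pin@(0, 0) [+x clear] — {cap, pin}
3. housing@(1, 0) [-y clear] — {cap, housing, pin}
4. shaft@(-1, 1) [-y clear] — {cap, housing, pin, shaft}
5. spacer@(-2, 1) [+y clear] — {cap, housing, pin, shaft, spacer}
6. bushing@(-2, 0) [-y clear] — {bushing, cap, housing, pin, shaft, spacer}
7. cover@(1, 1) [+y clear] — {bushing, cap, cover, housing, pin, shaft, spacer}
8. bracket@(1, 2) [-x clear] — {bracket, bushing, cap, cover, housing, pin, shaft, spacer}
9. gear@(0, 2) [+y clear] — {bracket, bushing, cap, cover, gear, housing, pin, shaft, spacer}
10. bearing@(-1, 0) [-y clear] — {bearing, bracket, bushing, cap, cover, gear, housing, pin, shaft, spacer}

cap; pin; housing; shaft; spacer; bushing; cover; bracket; gear; bearing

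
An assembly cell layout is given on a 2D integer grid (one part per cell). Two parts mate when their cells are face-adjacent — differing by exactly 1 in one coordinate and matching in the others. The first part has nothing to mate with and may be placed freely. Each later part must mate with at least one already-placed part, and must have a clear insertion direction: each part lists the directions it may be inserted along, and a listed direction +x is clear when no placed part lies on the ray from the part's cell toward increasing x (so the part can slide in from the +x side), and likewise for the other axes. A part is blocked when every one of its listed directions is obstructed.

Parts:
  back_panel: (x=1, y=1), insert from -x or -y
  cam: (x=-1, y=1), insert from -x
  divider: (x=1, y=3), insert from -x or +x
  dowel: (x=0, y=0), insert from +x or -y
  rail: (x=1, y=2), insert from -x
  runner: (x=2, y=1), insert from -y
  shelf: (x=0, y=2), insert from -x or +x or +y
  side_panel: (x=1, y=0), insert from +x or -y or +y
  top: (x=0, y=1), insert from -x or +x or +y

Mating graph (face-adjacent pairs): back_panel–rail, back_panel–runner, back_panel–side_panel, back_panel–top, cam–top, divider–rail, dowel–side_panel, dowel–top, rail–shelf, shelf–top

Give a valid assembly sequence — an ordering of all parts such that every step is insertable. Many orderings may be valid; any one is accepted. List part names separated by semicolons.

1. side_panel@(1, 0) [+x clear] — {side_panel}
2. dowel@(0, 0) [-y clear] — {dowel, side_panel}
3. back_panel@(1, 1) [-x clear] — {back_panel, dowel, side_panel}
4. top@(0, 1) [-x clear] — {back_panel, dowel, side_panel, top}
5. rail@(1, 2) [-x clear] — {back_panel, dowel, rail, side_panel, top}
6. divider@(1, 3) [-x clear] — {back_panel, divider, dowel, rail, side_panel, top}
7. cam@(-1, 1) [-x clear] — {back_panel, cam, divider, dowel, rail, side_panel, top}
8. shelf@(0, 2) [-x clear] — {back_panel, cam, divider, dowel, rail, shelf, side_panel, top}
9. runner@(2, 1) [-y clear] — {back_panel, cam, divider, dowel, rail, runner, shelf, side_panel, top}

side_panel; dowel; back_panel; top; rail; divider; cam; shelf; runner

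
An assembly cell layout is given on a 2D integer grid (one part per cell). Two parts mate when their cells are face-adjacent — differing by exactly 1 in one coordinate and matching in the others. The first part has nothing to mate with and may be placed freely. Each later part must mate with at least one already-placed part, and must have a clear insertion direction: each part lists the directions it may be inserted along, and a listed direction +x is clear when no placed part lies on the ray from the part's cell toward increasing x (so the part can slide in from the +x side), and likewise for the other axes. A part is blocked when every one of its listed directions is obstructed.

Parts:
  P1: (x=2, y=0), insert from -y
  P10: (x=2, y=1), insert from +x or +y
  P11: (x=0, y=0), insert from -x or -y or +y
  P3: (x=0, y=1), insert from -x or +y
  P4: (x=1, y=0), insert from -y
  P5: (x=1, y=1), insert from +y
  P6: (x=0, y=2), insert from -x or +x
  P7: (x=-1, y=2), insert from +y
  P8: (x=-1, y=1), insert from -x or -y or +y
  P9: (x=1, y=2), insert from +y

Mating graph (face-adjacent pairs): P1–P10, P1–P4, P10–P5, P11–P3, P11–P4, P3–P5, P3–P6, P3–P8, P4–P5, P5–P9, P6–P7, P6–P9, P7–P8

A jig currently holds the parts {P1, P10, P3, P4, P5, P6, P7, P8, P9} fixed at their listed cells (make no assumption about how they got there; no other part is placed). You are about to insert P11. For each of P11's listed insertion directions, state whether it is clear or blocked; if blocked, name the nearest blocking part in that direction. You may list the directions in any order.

-x: ray from P11(0, 0) has no placed part ⇒ clear
-y: ray from P11(0, 0) has no placed part ⇒ clear
+y: nearest on ray is P3@(0, 1) ⇒ blocked

+y: blocked by P3; -x: clear; -y: clear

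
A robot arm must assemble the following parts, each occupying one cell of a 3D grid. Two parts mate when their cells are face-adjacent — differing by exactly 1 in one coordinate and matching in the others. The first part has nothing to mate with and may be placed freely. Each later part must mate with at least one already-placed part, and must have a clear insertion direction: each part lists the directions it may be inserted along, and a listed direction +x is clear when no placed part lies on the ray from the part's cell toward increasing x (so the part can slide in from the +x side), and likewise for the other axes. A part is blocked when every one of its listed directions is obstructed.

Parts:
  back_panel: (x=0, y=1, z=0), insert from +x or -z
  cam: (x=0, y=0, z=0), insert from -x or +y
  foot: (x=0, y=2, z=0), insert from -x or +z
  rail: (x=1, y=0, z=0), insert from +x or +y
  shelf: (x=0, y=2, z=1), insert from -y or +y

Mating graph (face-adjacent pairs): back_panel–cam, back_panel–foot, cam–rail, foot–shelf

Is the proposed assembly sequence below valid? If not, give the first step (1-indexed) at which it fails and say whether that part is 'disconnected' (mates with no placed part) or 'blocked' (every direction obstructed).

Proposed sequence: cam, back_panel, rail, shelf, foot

1. cam@(0, 0, 0) [-x clear] — {cam}
2. back_panel@(0, 1, 0) [+x clear] — {back_panel, cam}
3. rail@(1, 0, 0) [+x clear] — {back_panel, cam, rail}
4. shelf@(0, 2, 1) — no placed neighbour ⇒ disconnected

Invalid at step 4 (disconnected)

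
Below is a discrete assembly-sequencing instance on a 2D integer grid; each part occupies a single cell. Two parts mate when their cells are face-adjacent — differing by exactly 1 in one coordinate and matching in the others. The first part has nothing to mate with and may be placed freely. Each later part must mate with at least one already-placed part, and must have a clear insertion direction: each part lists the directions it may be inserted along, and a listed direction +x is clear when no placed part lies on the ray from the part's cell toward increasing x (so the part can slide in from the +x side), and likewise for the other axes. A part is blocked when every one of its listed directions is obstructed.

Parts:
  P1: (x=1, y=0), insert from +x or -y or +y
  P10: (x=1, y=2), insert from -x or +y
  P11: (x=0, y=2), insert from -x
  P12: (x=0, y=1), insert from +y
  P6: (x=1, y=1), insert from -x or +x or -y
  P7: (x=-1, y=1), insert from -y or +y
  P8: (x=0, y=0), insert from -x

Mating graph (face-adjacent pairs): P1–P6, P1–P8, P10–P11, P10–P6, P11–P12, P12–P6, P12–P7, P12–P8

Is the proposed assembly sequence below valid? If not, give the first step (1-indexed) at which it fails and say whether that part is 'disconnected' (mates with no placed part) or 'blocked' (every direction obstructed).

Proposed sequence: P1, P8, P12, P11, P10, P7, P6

1. P1@(1, 0) [+x clear] — {P1}
2. P8@(0, 0) [-x clear] — {P1, P8}
3. P12@(0, 1) [+y clear] — {P1, P12, P8}
4. P11@(0, 2) [-x clear] — {P1, P11, P12, P8}
5. P10@(1, 2) [+y clear] — {P1, P10, P11, P12, P8}
6. P7@(-1, 1) [-y clear] — {P1, P10, P11, P12, P7, P8}
7. P6@(1, 1) [+x clear] — {P1, P10, P11, P12, P6, P7, P8}

Valid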